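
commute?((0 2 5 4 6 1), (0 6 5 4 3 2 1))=no:(0 2 5 4 6 1) * (0 6 5 4 3 2 1)=(0 1 6)(2 4 5 3), (0 6 5 4 3 2 1) * (0 2 5 4 6 1)=(0 1 2)(3 5 6 4)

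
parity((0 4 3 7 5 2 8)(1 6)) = odd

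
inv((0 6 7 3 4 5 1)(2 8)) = (0 1 5 4 3 7 6)(2 8)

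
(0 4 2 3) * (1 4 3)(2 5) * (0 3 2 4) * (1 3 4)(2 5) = (0 5 1)(2 3 4)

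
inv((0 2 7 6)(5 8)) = (0 6 7 2)(5 8)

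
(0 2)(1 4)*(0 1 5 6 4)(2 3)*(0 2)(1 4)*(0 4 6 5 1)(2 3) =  (0 2 6)(1 3 4)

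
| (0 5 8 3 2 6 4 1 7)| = 9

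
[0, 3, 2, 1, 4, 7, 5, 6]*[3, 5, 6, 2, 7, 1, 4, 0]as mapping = [0→3, 1→2, 2→6, 3→5, 4→7, 5→0, 6→1, 7→4]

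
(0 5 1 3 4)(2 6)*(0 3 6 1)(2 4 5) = (0 2 1 6 4 3 5)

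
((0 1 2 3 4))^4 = (0 4 3 2 1)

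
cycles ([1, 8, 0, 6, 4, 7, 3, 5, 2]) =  (0 1 8 2)(3 6)(5 7)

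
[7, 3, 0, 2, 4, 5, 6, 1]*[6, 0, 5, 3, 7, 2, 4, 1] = [1, 3, 6, 5, 7, 2, 4, 0]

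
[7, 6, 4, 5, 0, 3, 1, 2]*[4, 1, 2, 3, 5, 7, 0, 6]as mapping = [0→6, 1→0, 2→5, 3→7, 4→4, 5→3, 6→1, 7→2]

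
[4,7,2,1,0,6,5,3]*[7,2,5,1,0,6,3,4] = [0,4,5,2,7,3,6,1]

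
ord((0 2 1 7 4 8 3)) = 7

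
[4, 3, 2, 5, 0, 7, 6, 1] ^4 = [0, 1, 2, 3, 4, 5, 6, 7] 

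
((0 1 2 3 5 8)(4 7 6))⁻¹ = (0 8 5 3 2 1)(4 6 7)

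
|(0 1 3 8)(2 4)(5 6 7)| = 12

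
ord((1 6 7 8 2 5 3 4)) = 8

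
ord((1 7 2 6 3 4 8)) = 7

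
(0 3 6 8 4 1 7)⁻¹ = (0 7 1 4 8 6 3)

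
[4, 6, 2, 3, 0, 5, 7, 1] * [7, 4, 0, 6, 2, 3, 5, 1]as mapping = [0→2, 1→5, 2→0, 3→6, 4→7, 5→3, 6→1, 7→4]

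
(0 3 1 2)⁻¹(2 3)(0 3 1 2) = (0 1)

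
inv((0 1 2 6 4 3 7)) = (0 7 3 4 6 2 1)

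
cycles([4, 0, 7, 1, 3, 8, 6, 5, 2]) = (0 4 3 1)(2 7 5 8)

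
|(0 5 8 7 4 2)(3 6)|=6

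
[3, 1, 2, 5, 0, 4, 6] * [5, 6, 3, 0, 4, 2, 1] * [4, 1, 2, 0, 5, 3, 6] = [4, 6, 0, 2, 3, 5, 1]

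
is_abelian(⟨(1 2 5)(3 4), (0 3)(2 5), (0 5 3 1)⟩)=no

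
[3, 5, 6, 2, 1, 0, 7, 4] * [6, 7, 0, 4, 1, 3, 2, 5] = [4, 3, 2, 0, 7, 6, 5, 1]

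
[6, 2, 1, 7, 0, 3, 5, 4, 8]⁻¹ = [4, 2, 1, 5, 7, 6, 0, 3, 8]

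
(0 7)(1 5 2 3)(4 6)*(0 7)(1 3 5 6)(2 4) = (1 6 2 5 4)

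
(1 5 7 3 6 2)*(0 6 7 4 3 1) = (0 6 2)(1 5 4 3 7)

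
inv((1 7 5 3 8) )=(1 8 3 5 7) 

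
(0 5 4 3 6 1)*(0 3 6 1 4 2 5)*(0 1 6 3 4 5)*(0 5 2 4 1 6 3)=(0 6 2 5 4)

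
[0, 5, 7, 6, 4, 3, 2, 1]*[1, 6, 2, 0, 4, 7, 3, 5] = [1, 7, 5, 3, 4, 0, 2, 6]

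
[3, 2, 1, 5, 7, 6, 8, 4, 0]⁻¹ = [8, 2, 1, 0, 7, 3, 5, 4, 6]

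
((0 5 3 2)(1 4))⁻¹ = (0 2 3 5)(1 4)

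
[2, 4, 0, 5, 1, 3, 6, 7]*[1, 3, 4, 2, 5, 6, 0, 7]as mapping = [0→4, 1→5, 2→1, 3→6, 4→3, 5→2, 6→0, 7→7]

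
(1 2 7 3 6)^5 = ()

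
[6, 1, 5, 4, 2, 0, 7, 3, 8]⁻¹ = [5, 1, 4, 7, 3, 2, 0, 6, 8]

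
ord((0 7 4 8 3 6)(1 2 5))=6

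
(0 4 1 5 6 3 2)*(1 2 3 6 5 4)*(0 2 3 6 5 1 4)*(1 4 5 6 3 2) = (0 5 4 2 1) 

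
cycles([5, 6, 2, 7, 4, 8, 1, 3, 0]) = (0 5 8)(1 6)(3 7)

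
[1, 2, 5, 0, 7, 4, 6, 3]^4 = [4, 7, 3, 5, 1, 0, 6, 2]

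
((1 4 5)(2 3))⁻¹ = (1 5 4)(2 3)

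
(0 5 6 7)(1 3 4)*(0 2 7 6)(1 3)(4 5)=(0 4 3 5)(2 7)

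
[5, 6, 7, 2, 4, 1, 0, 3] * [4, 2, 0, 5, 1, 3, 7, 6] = [3, 7, 6, 0, 1, 2, 4, 5]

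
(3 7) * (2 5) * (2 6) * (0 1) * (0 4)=(0 1 4)(2 5 6)(3 7)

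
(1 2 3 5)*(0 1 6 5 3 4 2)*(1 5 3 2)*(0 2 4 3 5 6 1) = (0 6 5 1 2 3 4)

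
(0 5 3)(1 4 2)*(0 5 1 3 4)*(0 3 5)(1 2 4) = (0 2 5 1 3)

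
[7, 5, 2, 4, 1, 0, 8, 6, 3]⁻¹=[5, 4, 2, 8, 3, 1, 7, 0, 6]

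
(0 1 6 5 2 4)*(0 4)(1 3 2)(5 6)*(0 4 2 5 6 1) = (0 3 5)(1 6)(2 4)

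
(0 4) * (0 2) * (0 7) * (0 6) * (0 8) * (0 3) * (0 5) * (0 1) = (0 4 2 7 6 8 3 5 1)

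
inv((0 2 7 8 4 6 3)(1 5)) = (0 3 6 4 8 7 2)(1 5)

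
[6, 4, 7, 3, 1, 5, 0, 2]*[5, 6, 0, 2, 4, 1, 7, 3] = [7, 4, 3, 2, 6, 1, 5, 0]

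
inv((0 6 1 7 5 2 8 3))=(0 3 8 2 5 7 1 6)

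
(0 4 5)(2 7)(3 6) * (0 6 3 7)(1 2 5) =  (0 4 1 2)(5 6 7)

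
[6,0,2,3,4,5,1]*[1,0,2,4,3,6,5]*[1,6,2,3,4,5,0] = [5,6,2,4,3,0,1]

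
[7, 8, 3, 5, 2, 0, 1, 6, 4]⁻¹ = [5, 6, 4, 2, 8, 3, 7, 0, 1]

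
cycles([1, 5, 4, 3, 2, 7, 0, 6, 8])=(0 1 5 7 6)(2 4)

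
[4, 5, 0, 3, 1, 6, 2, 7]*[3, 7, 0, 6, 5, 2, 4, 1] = [5, 2, 3, 6, 7, 4, 0, 1]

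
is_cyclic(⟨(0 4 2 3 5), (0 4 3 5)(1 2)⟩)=no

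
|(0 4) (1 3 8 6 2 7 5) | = 14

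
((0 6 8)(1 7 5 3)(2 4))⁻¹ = (0 8 6)(1 3 5 7)(2 4)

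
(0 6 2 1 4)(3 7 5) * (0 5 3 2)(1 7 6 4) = (0 4 5 2 7 3 6)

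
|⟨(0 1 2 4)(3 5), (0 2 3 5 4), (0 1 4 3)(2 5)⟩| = 360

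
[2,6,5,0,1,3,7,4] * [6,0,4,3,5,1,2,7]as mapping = [0→4,1→2,2→1,3→6,4→0,5→3,6→7,7→5]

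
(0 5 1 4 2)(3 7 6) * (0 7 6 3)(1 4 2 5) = (0 1 2 7 3 6)(4 5)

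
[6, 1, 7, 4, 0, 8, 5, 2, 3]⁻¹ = [4, 1, 7, 8, 3, 6, 0, 2, 5]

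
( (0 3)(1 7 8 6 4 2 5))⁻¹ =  (0 3)(1 5 2 4 6 8 7)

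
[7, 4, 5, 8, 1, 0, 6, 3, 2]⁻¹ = [5, 4, 8, 7, 1, 2, 6, 0, 3]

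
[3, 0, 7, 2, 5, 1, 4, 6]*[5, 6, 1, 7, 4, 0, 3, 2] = [7, 5, 2, 1, 0, 6, 4, 3]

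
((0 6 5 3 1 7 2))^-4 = (0 3 2 5 7 6 1)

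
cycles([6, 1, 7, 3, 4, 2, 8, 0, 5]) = (0 6 8 5 2 7)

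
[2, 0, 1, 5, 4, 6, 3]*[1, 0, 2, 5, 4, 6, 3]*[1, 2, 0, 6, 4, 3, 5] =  [0, 2, 1, 5, 4, 6, 3]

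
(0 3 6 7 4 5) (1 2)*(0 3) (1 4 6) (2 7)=(1 7 6 2 4 5 3) 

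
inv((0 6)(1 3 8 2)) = (0 6)(1 2 8 3)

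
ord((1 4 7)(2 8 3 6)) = 12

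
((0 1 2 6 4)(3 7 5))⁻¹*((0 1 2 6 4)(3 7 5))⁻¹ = (0 6 1 4 2)(3 7 5)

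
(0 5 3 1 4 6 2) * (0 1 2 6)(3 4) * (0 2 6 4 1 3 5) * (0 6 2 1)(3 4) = (0 6 3 2 4 1 5)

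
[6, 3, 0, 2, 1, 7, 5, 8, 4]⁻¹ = [2, 4, 3, 1, 8, 6, 0, 5, 7]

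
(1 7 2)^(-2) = (1 7 2)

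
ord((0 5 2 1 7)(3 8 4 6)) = 20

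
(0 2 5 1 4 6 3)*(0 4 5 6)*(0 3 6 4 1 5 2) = (1 2 4 3)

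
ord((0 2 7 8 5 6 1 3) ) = 8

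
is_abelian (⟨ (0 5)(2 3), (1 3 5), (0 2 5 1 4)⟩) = no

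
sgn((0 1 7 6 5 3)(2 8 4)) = -1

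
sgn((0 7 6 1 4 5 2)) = 1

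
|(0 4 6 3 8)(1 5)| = 10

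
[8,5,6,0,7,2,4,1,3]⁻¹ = [3,7,5,8,6,1,2,4,0]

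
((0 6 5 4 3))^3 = (0 4 6 3 5)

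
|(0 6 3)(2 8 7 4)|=12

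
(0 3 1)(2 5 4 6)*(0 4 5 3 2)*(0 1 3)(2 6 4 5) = (0 6 1 5 2)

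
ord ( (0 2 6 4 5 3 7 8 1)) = 9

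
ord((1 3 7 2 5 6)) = 6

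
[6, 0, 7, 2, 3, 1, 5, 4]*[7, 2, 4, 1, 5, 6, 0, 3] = [0, 7, 3, 4, 1, 2, 6, 5]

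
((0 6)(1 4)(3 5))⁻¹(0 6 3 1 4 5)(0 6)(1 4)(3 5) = (0 5 4 1 3 6)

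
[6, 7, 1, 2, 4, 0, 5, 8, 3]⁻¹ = [5, 2, 3, 8, 4, 6, 0, 1, 7]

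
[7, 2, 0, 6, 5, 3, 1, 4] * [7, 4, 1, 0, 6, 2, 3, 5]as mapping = [0→5, 1→1, 2→7, 3→3, 4→2, 5→0, 6→4, 7→6]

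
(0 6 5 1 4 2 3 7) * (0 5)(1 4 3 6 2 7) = (0 2 6)(1 3)(4 7 5)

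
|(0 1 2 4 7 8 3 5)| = 8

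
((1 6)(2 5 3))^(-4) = (2 3 5)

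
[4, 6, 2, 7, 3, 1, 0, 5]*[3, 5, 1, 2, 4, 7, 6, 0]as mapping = [0→4, 1→6, 2→1, 3→0, 4→2, 5→5, 6→3, 7→7]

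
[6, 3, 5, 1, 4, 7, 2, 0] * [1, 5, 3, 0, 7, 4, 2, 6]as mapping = [0→2, 1→0, 2→4, 3→5, 4→7, 5→6, 6→3, 7→1]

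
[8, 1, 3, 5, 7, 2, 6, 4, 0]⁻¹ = [8, 1, 5, 2, 7, 3, 6, 4, 0]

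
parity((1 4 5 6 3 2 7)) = even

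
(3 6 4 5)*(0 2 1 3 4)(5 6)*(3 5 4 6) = (0 2 1 5 6)(3 4)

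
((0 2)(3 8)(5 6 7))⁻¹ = (0 2)(3 8)(5 7 6)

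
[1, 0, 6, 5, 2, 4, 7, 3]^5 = [1, 0, 4, 7, 5, 3, 2, 6]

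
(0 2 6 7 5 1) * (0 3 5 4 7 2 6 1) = (0 6 2 1 3 5)(4 7)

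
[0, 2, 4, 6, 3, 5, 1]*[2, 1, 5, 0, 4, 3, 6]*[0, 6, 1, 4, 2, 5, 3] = [1, 5, 2, 3, 0, 4, 6]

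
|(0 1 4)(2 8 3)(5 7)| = 6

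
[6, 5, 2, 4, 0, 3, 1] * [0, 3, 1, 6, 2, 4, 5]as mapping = [0→5, 1→4, 2→1, 3→2, 4→0, 5→6, 6→3]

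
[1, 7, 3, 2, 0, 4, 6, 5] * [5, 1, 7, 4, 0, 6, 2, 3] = [1, 3, 4, 7, 5, 0, 2, 6]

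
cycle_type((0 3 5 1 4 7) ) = 6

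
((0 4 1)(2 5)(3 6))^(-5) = (0 4 1)(2 5)(3 6)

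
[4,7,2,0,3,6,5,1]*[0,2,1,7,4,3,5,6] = [4,6,1,0,7,5,3,2]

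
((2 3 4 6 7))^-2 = (2 6 3 7 4)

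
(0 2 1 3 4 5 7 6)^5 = (0 5 1 6 4 2 7 3)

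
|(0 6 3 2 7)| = 5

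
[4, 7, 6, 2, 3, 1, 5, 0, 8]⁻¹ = [7, 5, 3, 4, 0, 6, 2, 1, 8]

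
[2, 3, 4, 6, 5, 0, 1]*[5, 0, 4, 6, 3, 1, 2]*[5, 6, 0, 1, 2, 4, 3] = [2, 3, 1, 0, 6, 4, 5]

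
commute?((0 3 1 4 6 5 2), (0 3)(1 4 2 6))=no:(0 3 1 4 6 5 2)*(0 3)(1 4 2 6)=(1 2 3 4)(5 6), (0 3)(1 4 2 6)*(0 3 1 4 6 5 2)=(0 1 6 4)(2 5)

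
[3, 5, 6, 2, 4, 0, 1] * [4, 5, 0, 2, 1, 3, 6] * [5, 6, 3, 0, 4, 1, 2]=[3, 0, 2, 5, 6, 4, 1]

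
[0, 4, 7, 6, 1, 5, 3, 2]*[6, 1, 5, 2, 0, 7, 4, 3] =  [6, 0, 3, 4, 1, 7, 2, 5]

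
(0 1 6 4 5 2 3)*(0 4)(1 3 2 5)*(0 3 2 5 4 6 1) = (0 2 5 4)(3 6)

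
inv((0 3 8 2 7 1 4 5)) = (0 5 4 1 7 2 8 3)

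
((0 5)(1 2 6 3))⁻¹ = (0 5)(1 3 6 2)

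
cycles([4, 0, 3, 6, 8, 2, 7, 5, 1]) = (0 4 8 1)(2 3 6 7 5)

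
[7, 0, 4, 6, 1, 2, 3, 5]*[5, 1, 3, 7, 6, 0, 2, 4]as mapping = [0→4, 1→5, 2→6, 3→2, 4→1, 5→3, 6→7, 7→0]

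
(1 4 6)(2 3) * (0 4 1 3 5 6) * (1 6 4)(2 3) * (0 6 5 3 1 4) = (0 4 6 2 3 1 5)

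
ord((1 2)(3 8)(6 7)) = 2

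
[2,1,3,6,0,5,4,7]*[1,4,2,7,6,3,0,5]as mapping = [0→2,1→4,2→7,3→0,4→1,5→3,6→6,7→5]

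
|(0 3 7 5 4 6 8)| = 7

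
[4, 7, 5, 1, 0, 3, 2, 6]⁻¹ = [4, 3, 6, 5, 0, 2, 7, 1]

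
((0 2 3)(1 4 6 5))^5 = (0 3 2)(1 4 6 5)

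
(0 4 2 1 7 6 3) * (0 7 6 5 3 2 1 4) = (1 6 2 4)(3 7 5)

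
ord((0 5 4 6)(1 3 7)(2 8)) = 12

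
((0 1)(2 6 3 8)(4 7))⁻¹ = (0 1)(2 8 3 6)(4 7)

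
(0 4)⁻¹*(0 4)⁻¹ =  ()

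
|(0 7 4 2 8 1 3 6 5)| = 9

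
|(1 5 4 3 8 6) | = 6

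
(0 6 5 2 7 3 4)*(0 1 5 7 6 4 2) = (0 4 1 5)(2 6 7 3)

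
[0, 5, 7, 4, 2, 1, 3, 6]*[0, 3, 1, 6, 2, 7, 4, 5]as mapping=[0→0, 1→7, 2→5, 3→2, 4→1, 5→3, 6→6, 7→4]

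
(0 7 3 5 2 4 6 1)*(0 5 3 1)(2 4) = (0 7 1 5 4 6)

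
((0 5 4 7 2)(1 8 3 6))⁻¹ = (0 2 7 4 5)(1 6 3 8)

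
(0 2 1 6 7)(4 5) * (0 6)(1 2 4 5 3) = (0 4 3 1)(6 7)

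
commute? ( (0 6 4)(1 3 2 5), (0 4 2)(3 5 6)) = no: (0 6 4)(1 3 2 5)*(0 4 2)(3 5 6) = (0 3)(1 5)(2 6), (0 4 2)(3 5 6)*(0 6 4)(1 3 2 5) = (1 3)(2 6)(4 5)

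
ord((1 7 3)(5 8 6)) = 3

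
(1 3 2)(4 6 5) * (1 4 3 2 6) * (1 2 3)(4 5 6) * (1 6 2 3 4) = (1 4 3)(2 5 6)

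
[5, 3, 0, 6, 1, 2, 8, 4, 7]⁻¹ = [2, 4, 5, 1, 7, 0, 3, 8, 6]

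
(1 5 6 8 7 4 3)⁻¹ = (1 3 4 7 8 6 5)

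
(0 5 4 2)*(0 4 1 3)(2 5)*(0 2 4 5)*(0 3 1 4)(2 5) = (3 5 4)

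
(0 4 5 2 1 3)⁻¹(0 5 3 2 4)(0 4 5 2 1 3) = (0 1 5 4 2)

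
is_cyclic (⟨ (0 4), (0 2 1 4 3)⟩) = no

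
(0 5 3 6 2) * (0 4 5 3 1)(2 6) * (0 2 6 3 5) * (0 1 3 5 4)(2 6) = (0 4 1 6 5 3 2)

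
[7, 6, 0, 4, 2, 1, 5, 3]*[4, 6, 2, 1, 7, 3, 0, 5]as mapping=[0→5, 1→0, 2→4, 3→7, 4→2, 5→6, 6→3, 7→1]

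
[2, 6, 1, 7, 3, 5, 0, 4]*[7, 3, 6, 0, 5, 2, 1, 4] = [6, 1, 3, 4, 0, 2, 7, 5]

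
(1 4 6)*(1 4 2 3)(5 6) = (1 2 3)(4 5 6)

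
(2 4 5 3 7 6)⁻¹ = (2 6 7 3 5 4)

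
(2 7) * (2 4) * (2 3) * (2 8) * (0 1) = (0 1)(2 7 4 3 8)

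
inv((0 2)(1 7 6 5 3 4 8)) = (0 2)(1 8 4 3 5 6 7)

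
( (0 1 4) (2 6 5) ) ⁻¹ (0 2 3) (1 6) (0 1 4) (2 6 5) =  (1 6 3) (4 5) 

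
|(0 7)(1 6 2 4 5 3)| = 6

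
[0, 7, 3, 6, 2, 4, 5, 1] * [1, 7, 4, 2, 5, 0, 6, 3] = [1, 3, 2, 6, 4, 5, 0, 7]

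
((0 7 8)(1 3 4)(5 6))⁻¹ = (0 8 7)(1 4 3)(5 6)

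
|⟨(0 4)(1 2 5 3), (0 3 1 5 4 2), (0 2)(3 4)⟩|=720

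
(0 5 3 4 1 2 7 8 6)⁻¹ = (0 6 8 7 2 1 4 3 5)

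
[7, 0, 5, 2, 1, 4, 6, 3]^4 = [5, 2, 0, 1, 3, 7, 6, 4]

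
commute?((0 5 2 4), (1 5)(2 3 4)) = no:(0 5 2 4)*(1 5)(2 3 4) = (0 1 5 3 4), (1 5)(2 3 4)*(0 5 2 4) = (0 5 1 2 3)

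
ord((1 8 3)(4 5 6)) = 3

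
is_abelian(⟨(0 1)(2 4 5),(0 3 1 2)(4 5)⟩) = no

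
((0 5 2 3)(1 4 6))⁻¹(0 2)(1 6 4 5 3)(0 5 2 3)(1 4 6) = (0 4 1 6 2)(3 5)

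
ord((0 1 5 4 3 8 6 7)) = 8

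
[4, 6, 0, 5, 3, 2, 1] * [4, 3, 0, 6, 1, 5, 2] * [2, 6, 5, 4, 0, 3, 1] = [6, 5, 0, 3, 1, 2, 4]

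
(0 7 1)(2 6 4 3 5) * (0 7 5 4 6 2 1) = (0 5 1 7)(3 4)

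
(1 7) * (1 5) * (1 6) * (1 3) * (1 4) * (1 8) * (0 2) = (0 2)(1 7 5 6 3 4 8)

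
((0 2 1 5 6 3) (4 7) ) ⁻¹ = (0 3 6 5 1 2) (4 7) 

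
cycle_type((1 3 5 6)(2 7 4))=3.4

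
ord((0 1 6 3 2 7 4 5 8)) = 9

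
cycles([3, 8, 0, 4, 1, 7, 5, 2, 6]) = (0 3 4 1 8 6 5 7 2)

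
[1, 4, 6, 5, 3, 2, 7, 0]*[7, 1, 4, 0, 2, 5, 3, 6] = [1, 2, 3, 5, 0, 4, 6, 7]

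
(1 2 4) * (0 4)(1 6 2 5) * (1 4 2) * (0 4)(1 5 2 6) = (0 6 5)(1 2 4)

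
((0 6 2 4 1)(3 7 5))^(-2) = (0 4 6 1 2)(3 7 5)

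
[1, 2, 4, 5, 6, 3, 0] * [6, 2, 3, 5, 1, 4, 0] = [2, 3, 1, 4, 0, 5, 6]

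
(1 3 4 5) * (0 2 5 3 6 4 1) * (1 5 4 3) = (0 2 4 1 6 3 5)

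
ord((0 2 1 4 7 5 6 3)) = 8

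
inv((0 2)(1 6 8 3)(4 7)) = (0 2)(1 3 8 6)(4 7)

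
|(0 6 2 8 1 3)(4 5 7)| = 6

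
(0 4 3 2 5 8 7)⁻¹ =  (0 7 8 5 2 3 4)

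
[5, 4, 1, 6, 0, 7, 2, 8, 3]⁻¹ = [4, 2, 6, 8, 1, 0, 3, 5, 7]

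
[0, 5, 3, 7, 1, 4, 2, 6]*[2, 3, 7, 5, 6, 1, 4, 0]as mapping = [0→2, 1→1, 2→5, 3→0, 4→3, 5→6, 6→7, 7→4]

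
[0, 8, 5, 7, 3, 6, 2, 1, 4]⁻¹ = [0, 7, 6, 4, 8, 2, 5, 3, 1]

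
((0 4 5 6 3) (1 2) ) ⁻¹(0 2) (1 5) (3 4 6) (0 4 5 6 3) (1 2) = (0 5 3) (1 4) (2 6) 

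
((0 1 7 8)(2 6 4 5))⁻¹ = (0 8 7 1)(2 5 4 6)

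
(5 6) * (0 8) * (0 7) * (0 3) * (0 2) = (0 8 7 3 2)(5 6)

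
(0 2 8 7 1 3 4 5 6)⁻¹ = (0 6 5 4 3 1 7 8 2)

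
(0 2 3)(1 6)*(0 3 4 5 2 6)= (0 6 1)(2 4 5)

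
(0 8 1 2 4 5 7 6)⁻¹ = (0 6 7 5 4 2 1 8)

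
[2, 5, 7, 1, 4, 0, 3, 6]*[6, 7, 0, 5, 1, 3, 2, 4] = [0, 3, 4, 7, 1, 6, 5, 2]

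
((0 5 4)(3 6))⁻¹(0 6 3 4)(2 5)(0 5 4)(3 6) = (0 5 3 6)(2 4)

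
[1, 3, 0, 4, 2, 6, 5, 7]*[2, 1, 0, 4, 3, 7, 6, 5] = [1, 4, 2, 3, 0, 6, 7, 5]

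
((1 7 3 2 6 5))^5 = (1 5 6 2 3 7)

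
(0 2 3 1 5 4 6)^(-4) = (0 1 6 3 4 2 5)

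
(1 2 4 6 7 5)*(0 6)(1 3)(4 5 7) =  (0 6 4)(1 2 5 3)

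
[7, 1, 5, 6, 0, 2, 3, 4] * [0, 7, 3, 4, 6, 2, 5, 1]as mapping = [0→1, 1→7, 2→2, 3→5, 4→0, 5→3, 6→4, 7→6]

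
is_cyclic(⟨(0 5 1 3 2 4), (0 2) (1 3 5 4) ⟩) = no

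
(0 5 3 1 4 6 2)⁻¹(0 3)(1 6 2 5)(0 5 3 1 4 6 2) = (0 3 4 2)(1 5)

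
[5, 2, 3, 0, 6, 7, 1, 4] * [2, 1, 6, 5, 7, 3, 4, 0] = [3, 6, 5, 2, 4, 0, 1, 7]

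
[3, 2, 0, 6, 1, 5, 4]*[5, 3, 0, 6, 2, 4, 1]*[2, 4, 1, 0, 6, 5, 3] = [3, 2, 5, 4, 0, 6, 1]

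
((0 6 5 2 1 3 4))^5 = (0 3 2 6 4 1 5)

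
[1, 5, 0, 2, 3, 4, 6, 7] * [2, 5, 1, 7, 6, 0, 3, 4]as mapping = [0→5, 1→0, 2→2, 3→1, 4→7, 5→6, 6→3, 7→4]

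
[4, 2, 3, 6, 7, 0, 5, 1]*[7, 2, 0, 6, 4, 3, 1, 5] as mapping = [0→4, 1→0, 2→6, 3→1, 4→5, 5→7, 6→3, 7→2] 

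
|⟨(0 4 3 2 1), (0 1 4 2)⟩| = 120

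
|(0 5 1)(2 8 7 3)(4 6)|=12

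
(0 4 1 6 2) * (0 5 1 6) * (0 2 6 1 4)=(1 2 5 4)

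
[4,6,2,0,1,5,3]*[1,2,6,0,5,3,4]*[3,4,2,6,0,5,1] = [5,0,1,4,2,6,3]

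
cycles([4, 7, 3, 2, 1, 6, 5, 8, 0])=(0 4 1 7 8) (2 3) (5 6) 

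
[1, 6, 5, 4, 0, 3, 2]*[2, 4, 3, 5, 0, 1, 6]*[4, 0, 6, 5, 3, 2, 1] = [3, 1, 0, 4, 6, 2, 5]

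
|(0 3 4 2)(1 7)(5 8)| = 4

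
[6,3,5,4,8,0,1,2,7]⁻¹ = [5,6,7,1,3,2,0,8,4]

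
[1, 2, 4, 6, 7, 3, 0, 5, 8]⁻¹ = [6, 0, 1, 5, 2, 7, 3, 4, 8]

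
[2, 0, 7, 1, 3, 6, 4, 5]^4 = [6, 5, 4, 7, 2, 1, 0, 3]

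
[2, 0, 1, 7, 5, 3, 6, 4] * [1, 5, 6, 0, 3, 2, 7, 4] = [6, 1, 5, 4, 2, 0, 7, 3]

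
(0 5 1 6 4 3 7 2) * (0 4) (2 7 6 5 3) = (0 3 6) (1 5) (2 4) 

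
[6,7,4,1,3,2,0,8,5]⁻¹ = [6,3,5,4,2,8,0,1,7]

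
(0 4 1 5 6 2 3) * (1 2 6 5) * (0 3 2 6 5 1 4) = (1 4 6 5)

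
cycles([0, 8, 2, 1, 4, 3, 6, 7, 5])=(1 8 5 3)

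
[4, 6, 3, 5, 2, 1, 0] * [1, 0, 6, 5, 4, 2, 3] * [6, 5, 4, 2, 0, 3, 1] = [0, 2, 3, 4, 1, 6, 5]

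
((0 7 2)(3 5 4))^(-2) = (0 7 2)(3 5 4)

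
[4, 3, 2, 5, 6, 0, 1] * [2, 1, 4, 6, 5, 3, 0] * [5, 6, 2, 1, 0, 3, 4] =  [3, 4, 0, 1, 5, 2, 6]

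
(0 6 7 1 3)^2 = (0 7 3 6 1)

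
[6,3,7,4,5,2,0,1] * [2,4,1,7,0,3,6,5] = [6,7,5,0,3,1,2,4]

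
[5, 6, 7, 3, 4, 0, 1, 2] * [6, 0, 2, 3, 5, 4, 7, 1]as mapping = [0→4, 1→7, 2→1, 3→3, 4→5, 5→6, 6→0, 7→2]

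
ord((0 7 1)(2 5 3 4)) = 12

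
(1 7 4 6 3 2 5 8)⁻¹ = (1 8 5 2 3 6 4 7)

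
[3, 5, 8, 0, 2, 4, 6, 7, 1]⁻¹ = [3, 8, 4, 0, 5, 1, 6, 7, 2]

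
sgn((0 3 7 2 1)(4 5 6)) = 1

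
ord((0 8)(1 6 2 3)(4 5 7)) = 12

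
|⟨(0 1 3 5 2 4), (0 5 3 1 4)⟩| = 720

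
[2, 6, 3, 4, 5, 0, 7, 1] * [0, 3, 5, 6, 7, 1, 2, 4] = [5, 2, 6, 7, 1, 0, 4, 3] 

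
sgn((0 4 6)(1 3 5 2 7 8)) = -1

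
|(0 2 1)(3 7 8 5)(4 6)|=12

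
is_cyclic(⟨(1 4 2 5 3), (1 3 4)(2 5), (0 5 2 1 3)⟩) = no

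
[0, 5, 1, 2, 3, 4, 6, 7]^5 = [0, 1, 2, 3, 4, 5, 6, 7]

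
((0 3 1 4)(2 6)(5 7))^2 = (0 1)(3 4)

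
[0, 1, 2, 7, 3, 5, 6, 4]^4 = [0, 1, 2, 7, 3, 5, 6, 4]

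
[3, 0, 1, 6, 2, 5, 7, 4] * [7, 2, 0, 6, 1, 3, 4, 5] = [6, 7, 2, 4, 0, 3, 5, 1]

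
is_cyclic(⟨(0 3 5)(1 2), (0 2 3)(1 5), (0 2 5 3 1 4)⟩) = no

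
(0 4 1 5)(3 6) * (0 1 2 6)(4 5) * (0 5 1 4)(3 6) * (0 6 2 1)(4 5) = (1 6 2 3 4)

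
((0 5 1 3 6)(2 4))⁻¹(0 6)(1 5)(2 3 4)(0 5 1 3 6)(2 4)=(0 5)(1 3)(2 4 6)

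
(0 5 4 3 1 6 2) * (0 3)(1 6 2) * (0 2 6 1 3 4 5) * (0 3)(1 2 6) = (0 3 2 4 6)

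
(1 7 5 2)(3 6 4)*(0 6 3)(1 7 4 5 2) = (0 6 5 1 4)(2 7)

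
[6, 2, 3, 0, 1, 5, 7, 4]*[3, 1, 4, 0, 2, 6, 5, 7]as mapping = [0→5, 1→4, 2→0, 3→3, 4→1, 5→6, 6→7, 7→2]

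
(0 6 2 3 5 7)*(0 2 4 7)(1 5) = (0 6 4 7 2 3 1 5)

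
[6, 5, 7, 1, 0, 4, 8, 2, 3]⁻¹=[4, 3, 7, 8, 5, 1, 0, 2, 6]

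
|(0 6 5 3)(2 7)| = 4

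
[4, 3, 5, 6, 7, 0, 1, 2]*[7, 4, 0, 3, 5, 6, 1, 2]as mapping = [0→5, 1→3, 2→6, 3→1, 4→2, 5→7, 6→4, 7→0]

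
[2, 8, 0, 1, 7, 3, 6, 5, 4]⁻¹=[2, 3, 0, 5, 8, 7, 6, 4, 1]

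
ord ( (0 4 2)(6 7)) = 6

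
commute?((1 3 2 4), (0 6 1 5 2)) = no:(1 3 2 4)*(0 6 1 5 2) = (0 6 1 3)(2 4 5), (0 6 1 5 2)*(1 3 2 4) = (0 6 3 2)(1 5 4)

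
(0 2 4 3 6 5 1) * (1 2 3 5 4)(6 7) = (0 3 7 6 4 5 2 1)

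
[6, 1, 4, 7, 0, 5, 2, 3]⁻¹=[4, 1, 6, 7, 2, 5, 0, 3]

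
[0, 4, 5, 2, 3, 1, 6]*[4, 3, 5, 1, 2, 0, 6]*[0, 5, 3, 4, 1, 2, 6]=[1, 3, 0, 2, 5, 4, 6]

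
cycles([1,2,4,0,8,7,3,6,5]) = (0 1 2 4 8 5 7 6 3)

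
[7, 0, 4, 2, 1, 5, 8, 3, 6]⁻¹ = [1, 4, 3, 7, 2, 5, 8, 0, 6]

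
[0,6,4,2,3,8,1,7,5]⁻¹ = [0,6,3,4,2,8,1,7,5]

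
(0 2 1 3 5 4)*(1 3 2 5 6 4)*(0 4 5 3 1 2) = (0 3 6 5 2 1)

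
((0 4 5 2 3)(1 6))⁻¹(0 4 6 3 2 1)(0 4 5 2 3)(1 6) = (0 3 6 4 5 1)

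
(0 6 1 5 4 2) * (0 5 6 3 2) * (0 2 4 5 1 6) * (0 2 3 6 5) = (0 6 5)(1 2)(3 4)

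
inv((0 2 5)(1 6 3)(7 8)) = (0 5 2)(1 3 6)(7 8)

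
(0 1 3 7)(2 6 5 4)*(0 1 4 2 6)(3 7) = (0 4 6 5 2)(1 7)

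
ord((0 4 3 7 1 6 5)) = 7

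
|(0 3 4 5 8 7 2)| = 7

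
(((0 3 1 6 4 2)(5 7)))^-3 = (0 6)(1 2)(3 4)(5 7)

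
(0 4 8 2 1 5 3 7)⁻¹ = (0 7 3 5 1 2 8 4)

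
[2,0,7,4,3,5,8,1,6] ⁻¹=[1,7,0,4,3,5,8,2,6] 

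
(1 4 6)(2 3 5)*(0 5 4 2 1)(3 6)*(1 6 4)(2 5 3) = (0 3 1 5 6)(2 4)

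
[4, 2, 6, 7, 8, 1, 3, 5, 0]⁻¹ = [8, 5, 1, 6, 0, 7, 2, 3, 4]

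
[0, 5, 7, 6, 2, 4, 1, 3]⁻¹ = [0, 6, 4, 7, 5, 1, 3, 2]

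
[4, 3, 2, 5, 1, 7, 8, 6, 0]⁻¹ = [8, 4, 2, 1, 0, 3, 7, 5, 6]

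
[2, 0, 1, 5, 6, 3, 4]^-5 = [2, 0, 1, 5, 6, 3, 4]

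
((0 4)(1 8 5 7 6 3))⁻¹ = (0 4)(1 3 6 7 5 8)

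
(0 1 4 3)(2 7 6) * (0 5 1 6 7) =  (0 6 2)(1 4 3 5)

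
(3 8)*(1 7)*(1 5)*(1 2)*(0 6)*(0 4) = (0 6 4) (1 7 5 2) (3 8) 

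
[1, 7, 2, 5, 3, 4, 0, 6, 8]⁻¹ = [6, 0, 2, 4, 5, 3, 7, 1, 8]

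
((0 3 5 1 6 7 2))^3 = (0 1 2 5 7 3 6)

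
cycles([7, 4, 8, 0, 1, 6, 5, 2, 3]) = (0 7 2 8 3)(1 4)(5 6)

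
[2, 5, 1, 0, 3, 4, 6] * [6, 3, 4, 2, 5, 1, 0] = [4, 1, 3, 6, 2, 5, 0]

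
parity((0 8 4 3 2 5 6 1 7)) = even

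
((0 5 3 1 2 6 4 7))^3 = (0 1 4 5 2 7 3 6)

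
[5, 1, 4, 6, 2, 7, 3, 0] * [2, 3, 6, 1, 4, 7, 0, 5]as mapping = [0→7, 1→3, 2→4, 3→0, 4→6, 5→5, 6→1, 7→2]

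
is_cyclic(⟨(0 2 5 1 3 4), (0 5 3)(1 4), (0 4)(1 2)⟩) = no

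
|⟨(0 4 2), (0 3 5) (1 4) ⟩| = 720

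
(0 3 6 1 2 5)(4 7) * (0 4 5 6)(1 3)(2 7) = (0 1 7 5 4 2 6 3)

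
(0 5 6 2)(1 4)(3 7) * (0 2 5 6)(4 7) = (0 6 5)(1 7 3 4)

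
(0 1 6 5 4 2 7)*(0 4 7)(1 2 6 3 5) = (0 2)(1 3 5 7 4 6)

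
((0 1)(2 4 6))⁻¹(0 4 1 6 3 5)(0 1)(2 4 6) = (0 2 3 5 1 6)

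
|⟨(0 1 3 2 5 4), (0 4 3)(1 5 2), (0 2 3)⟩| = 720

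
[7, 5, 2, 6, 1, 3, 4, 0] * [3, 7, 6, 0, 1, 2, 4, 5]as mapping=[0→5, 1→2, 2→6, 3→4, 4→7, 5→0, 6→1, 7→3]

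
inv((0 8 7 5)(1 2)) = (0 5 7 8)(1 2)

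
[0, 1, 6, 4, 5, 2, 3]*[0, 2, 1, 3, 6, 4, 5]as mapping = [0→0, 1→2, 2→5, 3→6, 4→4, 5→1, 6→3]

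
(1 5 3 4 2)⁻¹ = (1 2 4 3 5)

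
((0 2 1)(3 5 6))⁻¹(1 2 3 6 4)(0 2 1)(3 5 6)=(0 1 5 3 4)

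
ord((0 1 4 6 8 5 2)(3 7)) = 14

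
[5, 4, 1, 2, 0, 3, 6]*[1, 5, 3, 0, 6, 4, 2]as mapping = [0→4, 1→6, 2→5, 3→3, 4→1, 5→0, 6→2]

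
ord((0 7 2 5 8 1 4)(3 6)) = 14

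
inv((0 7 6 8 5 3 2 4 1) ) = (0 1 4 2 3 5 8 6 7) 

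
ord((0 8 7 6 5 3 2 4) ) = 8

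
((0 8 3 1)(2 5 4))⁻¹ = (0 1 3 8)(2 4 5)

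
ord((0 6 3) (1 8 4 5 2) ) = 15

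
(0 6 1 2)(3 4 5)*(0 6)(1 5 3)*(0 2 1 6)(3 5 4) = (0 2)(4 5 6)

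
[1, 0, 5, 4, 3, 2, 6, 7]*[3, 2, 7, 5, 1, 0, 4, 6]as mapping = [0→2, 1→3, 2→0, 3→1, 4→5, 5→7, 6→4, 7→6]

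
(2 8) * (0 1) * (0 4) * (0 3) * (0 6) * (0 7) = (0 1 4 3 6 7)(2 8)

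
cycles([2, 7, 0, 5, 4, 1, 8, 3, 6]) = (0 2)(1 7 3 5)(6 8)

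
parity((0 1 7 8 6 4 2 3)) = odd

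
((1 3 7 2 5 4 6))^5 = (1 4 2 3 6 5 7)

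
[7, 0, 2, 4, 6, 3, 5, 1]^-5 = [7, 0, 2, 5, 3, 6, 4, 1]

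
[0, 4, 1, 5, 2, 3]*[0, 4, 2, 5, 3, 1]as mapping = [0→0, 1→3, 2→4, 3→1, 4→2, 5→5]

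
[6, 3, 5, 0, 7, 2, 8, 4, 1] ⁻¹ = [3, 8, 5, 1, 7, 2, 0, 4, 6] 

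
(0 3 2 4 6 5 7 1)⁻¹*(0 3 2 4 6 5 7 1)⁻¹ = (0 7 6 2)(1 5 4 3)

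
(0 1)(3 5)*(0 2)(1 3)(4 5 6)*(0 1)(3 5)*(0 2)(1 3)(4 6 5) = (0 4 1)(2 3 5)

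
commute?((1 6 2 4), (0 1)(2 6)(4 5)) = no:(1 6 2 4)*(0 1)(2 6)(4 5) = (0 1 2 5 4), (0 1)(2 6)(4 5)*(1 6 2 4) = (0 6 4 5 1)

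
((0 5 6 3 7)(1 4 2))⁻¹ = (0 7 3 6 5)(1 2 4)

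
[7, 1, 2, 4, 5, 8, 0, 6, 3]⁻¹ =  [6, 1, 2, 8, 3, 4, 7, 0, 5]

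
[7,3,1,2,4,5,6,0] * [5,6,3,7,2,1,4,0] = [0,7,6,3,2,1,4,5]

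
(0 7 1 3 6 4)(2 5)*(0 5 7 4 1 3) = (0 4 5 2 7 3 6 1)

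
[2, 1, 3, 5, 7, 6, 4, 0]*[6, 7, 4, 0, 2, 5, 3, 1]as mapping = [0→4, 1→7, 2→0, 3→5, 4→1, 5→3, 6→2, 7→6]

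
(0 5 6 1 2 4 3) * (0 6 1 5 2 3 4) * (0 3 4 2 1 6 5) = (0 1 4 2 3 5 6)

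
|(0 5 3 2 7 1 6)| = 7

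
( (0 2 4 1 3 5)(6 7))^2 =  (0 4 3)(1 5 2)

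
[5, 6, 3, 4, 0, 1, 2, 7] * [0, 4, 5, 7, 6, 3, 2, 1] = [3, 2, 7, 6, 0, 4, 5, 1]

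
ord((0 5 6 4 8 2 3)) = 7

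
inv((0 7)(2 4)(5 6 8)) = (0 7)(2 4)(5 8 6)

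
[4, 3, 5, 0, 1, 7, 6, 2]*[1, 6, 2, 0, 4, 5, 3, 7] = [4, 0, 5, 1, 6, 7, 3, 2]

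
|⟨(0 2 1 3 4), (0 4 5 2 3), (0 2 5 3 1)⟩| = 360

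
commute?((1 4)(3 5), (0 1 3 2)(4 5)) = no:(1 4)(3 5) * (0 1 3 2)(4 5) = (0 1 5 2)(3 4), (0 1 3 2)(4 5) * (1 4)(3 5) = (0 4 3 2)(1 5)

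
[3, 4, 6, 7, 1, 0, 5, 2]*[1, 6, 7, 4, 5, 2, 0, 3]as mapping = [0→4, 1→5, 2→0, 3→3, 4→6, 5→1, 6→2, 7→7]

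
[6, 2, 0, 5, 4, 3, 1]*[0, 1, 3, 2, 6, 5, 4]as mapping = [0→4, 1→3, 2→0, 3→5, 4→6, 5→2, 6→1]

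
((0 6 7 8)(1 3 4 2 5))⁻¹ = (0 8 7 6)(1 5 2 4 3)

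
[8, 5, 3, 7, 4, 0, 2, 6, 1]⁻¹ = [5, 8, 6, 2, 4, 1, 7, 3, 0]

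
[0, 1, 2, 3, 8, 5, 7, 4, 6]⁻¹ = [0, 1, 2, 3, 7, 5, 8, 6, 4]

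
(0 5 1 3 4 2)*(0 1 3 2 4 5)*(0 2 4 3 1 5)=(0 2 5 1 4 3)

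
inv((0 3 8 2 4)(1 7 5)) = (0 4 2 8 3)(1 5 7)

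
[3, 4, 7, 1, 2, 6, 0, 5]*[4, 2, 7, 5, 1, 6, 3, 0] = [5, 1, 0, 2, 7, 3, 4, 6]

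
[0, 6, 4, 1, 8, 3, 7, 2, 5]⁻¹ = [0, 3, 7, 5, 2, 8, 1, 6, 4]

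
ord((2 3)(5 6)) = 2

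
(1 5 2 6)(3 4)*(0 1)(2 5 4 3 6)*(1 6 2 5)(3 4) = (0 6)(1 3 4 2 5)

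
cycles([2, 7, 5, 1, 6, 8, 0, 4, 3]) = (0 2 5 8 3 1 7 4 6)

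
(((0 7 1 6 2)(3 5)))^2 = (0 1 2 7 6)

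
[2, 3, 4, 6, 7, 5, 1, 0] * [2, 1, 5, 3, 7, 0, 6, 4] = [5, 3, 7, 6, 4, 0, 1, 2]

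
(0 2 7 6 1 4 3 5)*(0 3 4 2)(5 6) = (1 2 7 5 3 6)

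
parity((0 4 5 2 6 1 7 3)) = odd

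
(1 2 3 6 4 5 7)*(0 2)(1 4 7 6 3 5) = (0 2 5 6 7 4 1)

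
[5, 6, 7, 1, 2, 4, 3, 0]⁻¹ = [7, 3, 4, 6, 5, 0, 1, 2]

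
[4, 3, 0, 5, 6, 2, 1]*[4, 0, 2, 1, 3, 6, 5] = [3, 1, 4, 6, 5, 2, 0]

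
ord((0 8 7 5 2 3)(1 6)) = 6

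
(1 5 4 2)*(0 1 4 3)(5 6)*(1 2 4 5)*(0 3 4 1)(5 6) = (0 2 6)(1 5 4)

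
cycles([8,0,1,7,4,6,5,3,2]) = (0 8 2 1)(3 7)(5 6)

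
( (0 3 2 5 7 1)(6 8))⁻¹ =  (0 1 7 5 2 3)(6 8)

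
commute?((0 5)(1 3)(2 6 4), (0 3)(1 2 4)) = no:(0 5)(1 3)(2 6 4)*(0 3)(1 2 4) = (0 5 3 2 6 1), (0 3)(1 2 4)*(0 5)(1 3)(2 6 4) = (0 1 6 4 3 5)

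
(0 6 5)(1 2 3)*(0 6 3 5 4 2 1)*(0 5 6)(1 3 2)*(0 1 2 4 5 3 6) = (0 4 2)(1 6 5)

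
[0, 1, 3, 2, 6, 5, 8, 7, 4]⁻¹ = [0, 1, 3, 2, 8, 5, 4, 7, 6]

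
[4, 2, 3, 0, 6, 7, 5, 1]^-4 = [7, 4, 6, 5, 1, 3, 2, 0]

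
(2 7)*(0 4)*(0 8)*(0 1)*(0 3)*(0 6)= (0 4 8 1 3 6)(2 7)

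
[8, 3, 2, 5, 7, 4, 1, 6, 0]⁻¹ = [8, 6, 2, 1, 5, 3, 7, 4, 0]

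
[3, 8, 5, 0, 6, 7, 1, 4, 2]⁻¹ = [3, 6, 8, 0, 7, 2, 4, 5, 1]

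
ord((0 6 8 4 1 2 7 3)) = 8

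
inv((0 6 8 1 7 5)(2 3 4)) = (0 5 7 1 8 6)(2 4 3)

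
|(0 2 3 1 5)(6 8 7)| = 15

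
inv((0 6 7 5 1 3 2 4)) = (0 4 2 3 1 5 7 6)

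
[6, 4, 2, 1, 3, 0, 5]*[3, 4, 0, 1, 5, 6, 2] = [2, 5, 0, 4, 1, 3, 6]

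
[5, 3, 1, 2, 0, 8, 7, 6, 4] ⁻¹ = [4, 2, 3, 1, 8, 0, 7, 6, 5] 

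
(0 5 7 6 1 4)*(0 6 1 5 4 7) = (0 4 6 5)(1 7)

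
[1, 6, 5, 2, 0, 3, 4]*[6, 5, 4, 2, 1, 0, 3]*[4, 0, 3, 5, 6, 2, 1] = [2, 5, 4, 6, 1, 3, 0]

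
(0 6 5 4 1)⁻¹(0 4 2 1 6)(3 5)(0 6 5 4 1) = (0 5 6 1 2)(3 4)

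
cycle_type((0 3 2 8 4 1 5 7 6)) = 9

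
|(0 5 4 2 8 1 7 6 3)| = 9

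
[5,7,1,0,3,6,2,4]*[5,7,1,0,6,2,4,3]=[2,3,7,5,0,4,1,6]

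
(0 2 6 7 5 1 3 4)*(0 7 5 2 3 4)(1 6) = (0 3)(1 4 7 2)(5 6)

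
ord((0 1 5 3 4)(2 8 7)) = 15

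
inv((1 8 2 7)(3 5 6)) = (1 7 2 8)(3 6 5)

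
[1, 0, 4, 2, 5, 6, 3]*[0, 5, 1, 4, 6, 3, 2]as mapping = [0→5, 1→0, 2→6, 3→1, 4→3, 5→2, 6→4]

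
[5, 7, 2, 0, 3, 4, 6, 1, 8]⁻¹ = [3, 7, 2, 4, 5, 0, 6, 1, 8]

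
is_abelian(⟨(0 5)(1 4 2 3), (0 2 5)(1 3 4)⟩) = no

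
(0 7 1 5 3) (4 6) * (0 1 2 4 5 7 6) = (0 6 5 3 1 7 2 4) 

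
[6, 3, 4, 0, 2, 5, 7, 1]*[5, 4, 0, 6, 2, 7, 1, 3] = [1, 6, 2, 5, 0, 7, 3, 4]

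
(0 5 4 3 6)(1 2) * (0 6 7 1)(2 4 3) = (0 5 3 7 1 4 2)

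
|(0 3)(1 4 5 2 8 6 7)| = 14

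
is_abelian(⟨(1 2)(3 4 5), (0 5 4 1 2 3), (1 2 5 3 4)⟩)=no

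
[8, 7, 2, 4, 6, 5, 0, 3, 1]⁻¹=[6, 8, 2, 7, 3, 5, 4, 1, 0]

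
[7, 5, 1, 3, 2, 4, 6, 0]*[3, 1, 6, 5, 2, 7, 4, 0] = [0, 7, 1, 5, 6, 2, 4, 3]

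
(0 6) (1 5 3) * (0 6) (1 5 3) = (1 3 5) 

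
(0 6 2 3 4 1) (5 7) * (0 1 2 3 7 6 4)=(0 4 2 7 5 6 3) 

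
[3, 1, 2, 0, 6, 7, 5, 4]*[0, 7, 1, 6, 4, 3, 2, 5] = [6, 7, 1, 0, 2, 5, 3, 4]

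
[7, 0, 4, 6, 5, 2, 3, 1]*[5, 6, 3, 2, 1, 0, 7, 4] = [4, 5, 1, 7, 0, 3, 2, 6]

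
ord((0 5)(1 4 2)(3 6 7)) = 6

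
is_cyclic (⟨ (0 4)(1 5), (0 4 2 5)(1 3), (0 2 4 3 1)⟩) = no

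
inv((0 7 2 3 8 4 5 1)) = (0 1 5 4 8 3 2 7)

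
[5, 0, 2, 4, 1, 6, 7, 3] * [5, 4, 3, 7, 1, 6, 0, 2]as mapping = [0→6, 1→5, 2→3, 3→1, 4→4, 5→0, 6→2, 7→7]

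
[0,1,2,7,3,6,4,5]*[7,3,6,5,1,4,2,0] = [7,3,6,0,5,2,1,4]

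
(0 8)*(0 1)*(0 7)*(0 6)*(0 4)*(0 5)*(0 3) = (0 8 1 7 6 4 5 3)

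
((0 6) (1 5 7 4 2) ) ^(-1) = (0 6) (1 2 4 7 5) 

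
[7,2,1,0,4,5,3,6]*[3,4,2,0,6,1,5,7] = [7,2,4,3,6,1,0,5]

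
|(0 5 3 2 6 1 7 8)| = 8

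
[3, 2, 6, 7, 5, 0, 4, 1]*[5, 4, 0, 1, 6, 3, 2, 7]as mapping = [0→1, 1→0, 2→2, 3→7, 4→3, 5→5, 6→6, 7→4]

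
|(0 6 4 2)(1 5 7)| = 12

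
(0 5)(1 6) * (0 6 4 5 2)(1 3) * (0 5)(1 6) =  (0 2 5 1 4)(3 6)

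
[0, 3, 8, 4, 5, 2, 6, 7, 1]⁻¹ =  [0, 8, 5, 1, 3, 4, 6, 7, 2]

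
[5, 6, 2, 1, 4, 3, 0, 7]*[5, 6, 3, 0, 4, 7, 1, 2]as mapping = [0→7, 1→1, 2→3, 3→6, 4→4, 5→0, 6→5, 7→2]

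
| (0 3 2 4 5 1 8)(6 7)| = 14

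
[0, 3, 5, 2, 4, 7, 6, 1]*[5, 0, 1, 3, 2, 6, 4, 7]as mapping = [0→5, 1→3, 2→6, 3→1, 4→2, 5→7, 6→4, 7→0]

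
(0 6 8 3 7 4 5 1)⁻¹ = (0 1 5 4 7 3 8 6)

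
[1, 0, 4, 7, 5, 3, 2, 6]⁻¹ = [1, 0, 6, 5, 2, 4, 7, 3]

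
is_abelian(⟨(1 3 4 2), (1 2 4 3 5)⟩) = no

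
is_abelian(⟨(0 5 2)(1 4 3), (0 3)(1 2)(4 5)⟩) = no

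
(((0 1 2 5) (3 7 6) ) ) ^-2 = (0 2) (1 5) (3 7 6) 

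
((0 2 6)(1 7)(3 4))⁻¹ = (0 6 2)(1 7)(3 4)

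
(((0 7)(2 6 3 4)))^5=(0 7)(2 6 3 4)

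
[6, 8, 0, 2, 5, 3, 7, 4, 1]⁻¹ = [2, 8, 3, 5, 7, 4, 0, 6, 1]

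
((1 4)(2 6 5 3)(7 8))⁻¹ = (1 4)(2 3 5 6)(7 8)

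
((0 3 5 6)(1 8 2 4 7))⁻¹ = (0 6 5 3)(1 7 4 2 8)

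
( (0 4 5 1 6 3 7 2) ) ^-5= (0 1 7 4 6 2 5 3) 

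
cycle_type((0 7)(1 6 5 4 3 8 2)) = 2.7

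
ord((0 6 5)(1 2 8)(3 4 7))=3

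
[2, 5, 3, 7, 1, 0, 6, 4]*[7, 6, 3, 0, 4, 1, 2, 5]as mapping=[0→3, 1→1, 2→0, 3→5, 4→6, 5→7, 6→2, 7→4]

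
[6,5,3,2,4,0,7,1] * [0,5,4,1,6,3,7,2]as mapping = [0→7,1→3,2→1,3→4,4→6,5→0,6→2,7→5]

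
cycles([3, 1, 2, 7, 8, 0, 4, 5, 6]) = (0 3 7 5)(4 8 6)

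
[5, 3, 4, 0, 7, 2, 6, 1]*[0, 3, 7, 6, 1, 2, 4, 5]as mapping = [0→2, 1→6, 2→1, 3→0, 4→5, 5→7, 6→4, 7→3]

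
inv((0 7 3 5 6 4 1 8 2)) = (0 2 8 1 4 6 5 3 7)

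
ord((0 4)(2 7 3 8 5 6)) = 6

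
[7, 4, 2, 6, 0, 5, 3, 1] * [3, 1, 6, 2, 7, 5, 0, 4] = [4, 7, 6, 0, 3, 5, 2, 1]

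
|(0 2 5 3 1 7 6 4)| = 8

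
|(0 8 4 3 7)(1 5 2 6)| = 20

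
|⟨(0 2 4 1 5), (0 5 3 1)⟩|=720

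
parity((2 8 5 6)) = odd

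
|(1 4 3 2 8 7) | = 6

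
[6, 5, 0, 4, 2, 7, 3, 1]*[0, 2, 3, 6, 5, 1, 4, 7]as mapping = [0→4, 1→1, 2→0, 3→5, 4→3, 5→7, 6→6, 7→2]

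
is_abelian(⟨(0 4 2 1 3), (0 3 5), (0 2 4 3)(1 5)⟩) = no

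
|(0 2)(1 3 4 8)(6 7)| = 4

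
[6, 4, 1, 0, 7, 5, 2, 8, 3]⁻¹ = [3, 2, 6, 8, 1, 5, 0, 4, 7]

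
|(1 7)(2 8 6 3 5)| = 10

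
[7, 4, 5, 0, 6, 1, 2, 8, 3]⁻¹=[3, 5, 6, 8, 1, 2, 4, 0, 7]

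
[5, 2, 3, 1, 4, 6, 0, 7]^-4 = [6, 3, 1, 2, 4, 0, 5, 7]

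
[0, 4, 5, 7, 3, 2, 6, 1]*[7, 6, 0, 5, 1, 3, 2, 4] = [7, 1, 3, 4, 5, 0, 2, 6]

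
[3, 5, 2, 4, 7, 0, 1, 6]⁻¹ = [5, 6, 2, 0, 3, 1, 7, 4]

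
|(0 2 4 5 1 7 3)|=7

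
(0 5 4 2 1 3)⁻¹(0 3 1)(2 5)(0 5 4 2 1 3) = (0 3 5)(1 4)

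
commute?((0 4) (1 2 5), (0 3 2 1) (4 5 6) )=no:(0 4) (1 2 5) * (0 3 2 1) (4 5 6)=(0 5) (2 6 4 3), (0 3 2 1) (4 5 6) * (0 4) (1 2 5)=(0 3 5 6) (1 4) 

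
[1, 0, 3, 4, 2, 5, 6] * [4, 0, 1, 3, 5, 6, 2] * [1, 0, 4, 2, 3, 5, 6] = [1, 3, 2, 5, 0, 6, 4]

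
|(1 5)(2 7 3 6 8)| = 10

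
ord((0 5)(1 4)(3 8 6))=6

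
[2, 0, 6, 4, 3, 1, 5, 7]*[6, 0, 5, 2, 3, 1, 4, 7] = [5, 6, 4, 3, 2, 0, 1, 7]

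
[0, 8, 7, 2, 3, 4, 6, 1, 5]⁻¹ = [0, 7, 3, 4, 5, 8, 6, 2, 1]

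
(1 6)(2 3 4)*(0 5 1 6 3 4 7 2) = (0 5 1 3 7 2 4)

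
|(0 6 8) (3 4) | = 6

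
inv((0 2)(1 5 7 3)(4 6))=(0 2)(1 3 7 5)(4 6)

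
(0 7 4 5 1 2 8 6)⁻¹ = (0 6 8 2 1 5 4 7)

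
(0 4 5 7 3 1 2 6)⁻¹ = (0 6 2 1 3 7 5 4)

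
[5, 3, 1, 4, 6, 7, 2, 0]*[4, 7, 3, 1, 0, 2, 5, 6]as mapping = [0→2, 1→1, 2→7, 3→0, 4→5, 5→6, 6→3, 7→4]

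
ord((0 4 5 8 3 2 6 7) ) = 8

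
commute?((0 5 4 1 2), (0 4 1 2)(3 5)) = no:(0 5 4 1 2)*(0 4 1 2)(3 5) = (0 3 5 1)(2 4), (0 4 1 2)(3 5)*(0 5 4 1 2) = (0 1)(2 5 3 4)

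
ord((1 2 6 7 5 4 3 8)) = 8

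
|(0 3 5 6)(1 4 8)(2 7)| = 12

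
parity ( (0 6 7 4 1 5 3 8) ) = odd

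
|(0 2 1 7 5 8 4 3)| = 8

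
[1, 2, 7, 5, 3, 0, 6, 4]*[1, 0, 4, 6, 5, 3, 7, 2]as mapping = [0→0, 1→4, 2→2, 3→3, 4→6, 5→1, 6→7, 7→5]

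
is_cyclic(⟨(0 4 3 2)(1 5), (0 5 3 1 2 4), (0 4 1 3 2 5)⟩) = no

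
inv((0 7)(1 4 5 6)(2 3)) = (0 7)(1 6 5 4)(2 3)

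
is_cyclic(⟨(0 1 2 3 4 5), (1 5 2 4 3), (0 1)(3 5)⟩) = no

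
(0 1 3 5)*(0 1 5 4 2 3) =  (0 5 1)(2 3 4)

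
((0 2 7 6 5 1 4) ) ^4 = (0 5 2 1 7 4 6) 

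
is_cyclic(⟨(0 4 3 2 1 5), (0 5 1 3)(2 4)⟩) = no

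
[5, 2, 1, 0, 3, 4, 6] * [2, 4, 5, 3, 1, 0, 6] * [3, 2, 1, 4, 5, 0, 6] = [3, 0, 5, 1, 4, 2, 6]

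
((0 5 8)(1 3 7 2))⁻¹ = (0 8 5)(1 2 7 3)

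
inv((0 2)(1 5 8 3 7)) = (0 2)(1 7 3 8 5)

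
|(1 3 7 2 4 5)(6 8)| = 6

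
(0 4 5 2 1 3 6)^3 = (0 2 6 5 3 4 1)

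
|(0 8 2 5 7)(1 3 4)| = 15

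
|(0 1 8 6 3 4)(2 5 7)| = 6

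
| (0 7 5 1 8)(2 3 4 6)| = 20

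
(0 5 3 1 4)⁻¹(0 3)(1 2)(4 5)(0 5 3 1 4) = (0 3)(1 5)(2 4)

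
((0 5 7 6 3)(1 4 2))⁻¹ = (0 3 6 7 5)(1 2 4)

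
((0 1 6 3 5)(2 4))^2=(0 6 5 1 3)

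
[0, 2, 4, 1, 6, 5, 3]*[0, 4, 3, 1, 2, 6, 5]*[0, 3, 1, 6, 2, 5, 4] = [0, 6, 1, 2, 5, 4, 3]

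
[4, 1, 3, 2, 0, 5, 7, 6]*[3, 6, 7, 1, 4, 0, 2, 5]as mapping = [0→4, 1→6, 2→1, 3→7, 4→3, 5→0, 6→5, 7→2]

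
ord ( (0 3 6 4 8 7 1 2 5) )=9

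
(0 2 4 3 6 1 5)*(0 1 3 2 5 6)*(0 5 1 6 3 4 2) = (0 1 3 5 6 4)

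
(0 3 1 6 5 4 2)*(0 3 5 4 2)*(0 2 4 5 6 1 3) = (0 6 5 4 2)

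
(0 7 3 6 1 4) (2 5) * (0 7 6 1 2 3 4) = (0 6 2 5 3 1) (4 7) 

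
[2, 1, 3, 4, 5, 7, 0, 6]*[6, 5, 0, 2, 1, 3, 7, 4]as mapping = [0→0, 1→5, 2→2, 3→1, 4→3, 5→4, 6→6, 7→7]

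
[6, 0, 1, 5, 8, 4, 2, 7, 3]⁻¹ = [1, 2, 6, 8, 5, 3, 0, 7, 4]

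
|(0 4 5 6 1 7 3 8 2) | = 9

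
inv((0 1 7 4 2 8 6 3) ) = (0 3 6 8 2 4 7 1) 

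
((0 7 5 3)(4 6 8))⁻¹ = (0 3 5 7)(4 8 6)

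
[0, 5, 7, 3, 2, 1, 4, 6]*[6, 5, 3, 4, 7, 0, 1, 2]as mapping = [0→6, 1→0, 2→2, 3→4, 4→3, 5→5, 6→7, 7→1]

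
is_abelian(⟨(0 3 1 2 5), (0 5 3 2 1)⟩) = no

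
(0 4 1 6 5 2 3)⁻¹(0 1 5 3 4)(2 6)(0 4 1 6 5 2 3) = (0 1 4 6 2)(3 5)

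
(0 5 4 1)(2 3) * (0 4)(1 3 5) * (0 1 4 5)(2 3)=(0 4 2)(1 5)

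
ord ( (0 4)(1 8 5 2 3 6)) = 6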